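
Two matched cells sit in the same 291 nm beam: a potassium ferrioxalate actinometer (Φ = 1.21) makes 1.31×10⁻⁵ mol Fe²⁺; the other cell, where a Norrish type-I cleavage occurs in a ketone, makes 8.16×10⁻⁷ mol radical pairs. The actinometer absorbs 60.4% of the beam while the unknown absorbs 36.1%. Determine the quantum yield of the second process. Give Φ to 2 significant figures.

Photons absorbed by the actinometer: 1.31×10⁻⁵ / 1.21 = 1.083×10⁻⁵ mol.
Incident flux: 1.083×10⁻⁵ / 0.604 = 1.793×10⁻⁵ einstein.
Absorbed by unknown: 0.361 × 1.793×10⁻⁵ = 6.473×10⁻⁶ mol.
Φ(unknown) = 8.16×10⁻⁷ / 6.473×10⁻⁶ = 0.13.

Φ = 0.13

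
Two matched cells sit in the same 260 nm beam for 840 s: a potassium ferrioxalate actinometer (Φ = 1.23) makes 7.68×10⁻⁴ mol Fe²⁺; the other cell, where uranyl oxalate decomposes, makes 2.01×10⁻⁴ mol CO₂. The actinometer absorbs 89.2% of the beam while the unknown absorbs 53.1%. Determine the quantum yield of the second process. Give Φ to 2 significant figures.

Photons absorbed by the actinometer: 7.68×10⁻⁴ / 1.23 = 6.244×10⁻⁴ mol.
Incident flux: 6.244×10⁻⁴ / 0.892 = 7.000×10⁻⁴ einstein.
Absorbed by unknown: 0.531 × 7.000×10⁻⁴ = 3.717×10⁻⁴ mol.
Φ(unknown) = 2.01×10⁻⁴ / 3.717×10⁻⁴ = 0.54.

Φ = 0.54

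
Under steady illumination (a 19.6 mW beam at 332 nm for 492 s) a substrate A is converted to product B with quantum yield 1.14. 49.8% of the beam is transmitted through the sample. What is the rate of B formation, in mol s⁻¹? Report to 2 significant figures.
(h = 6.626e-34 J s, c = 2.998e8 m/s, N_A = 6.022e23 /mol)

3.1e-8 mol s⁻¹

Photon energy at 332 nm: hc/λ = (6.626e-34)(2.998e8)/(332e-9) = 5.983e-19 J.
Energy delivered: (19.6 mW)(492 s) = 9.643 J.
Photons incident: 9.643 / 5.983e-19 = 1.612e19, i.e. 1.612e19/6.022e23 = 2.677e-5 mol.
Fraction absorbed: 1 − 49.8/100 = 0.5020.
Photons absorbed: 0.5020 × 2.677e-5 = 1.344e-5 mol.
Product formed: 1.14 × 1.344e-5 = 1.532e-5 mol.
Rate: 1.532e-5 / 492 s = 3.1e-8 mol s⁻¹.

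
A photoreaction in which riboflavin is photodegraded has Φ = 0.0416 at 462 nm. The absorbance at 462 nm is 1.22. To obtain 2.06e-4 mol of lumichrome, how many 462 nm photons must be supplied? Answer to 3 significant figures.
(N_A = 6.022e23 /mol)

Photons that must be absorbed: 2.06e-4 / 0.0416 = 0.004952 mol.
Fraction absorbed: 1 − 10^(−1.22) = 0.9397.
Incident photons needed: 0.004952 / 0.9397 = 0.005270 mol.
Photon count: 0.005270 × 6.022e23 = 3.17e21.

3.17e21 photons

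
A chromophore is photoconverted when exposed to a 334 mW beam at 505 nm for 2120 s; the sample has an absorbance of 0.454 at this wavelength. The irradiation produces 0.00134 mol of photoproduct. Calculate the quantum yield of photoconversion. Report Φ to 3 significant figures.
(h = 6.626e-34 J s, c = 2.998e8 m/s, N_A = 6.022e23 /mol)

Photon energy at 505 nm: hc/λ = (6.626e-34)(2.998e8)/(505e-9) = 3.934e-19 J.
Energy delivered: (334 mW)(2120 s) = 708.1 J.
Photons incident: 708.1 / 3.934e-19 = 1.800e21, i.e. 1.800e21/6.022e23 = 0.002989 mol.
Fraction absorbed: 1 − 10^(−0.454) = 0.6484.
Photons absorbed: 0.6484 × 0.002989 = 0.001938 mol.
Φ = 0.00134 mol / 0.001938 mol photons = 0.691.

Φ = 0.691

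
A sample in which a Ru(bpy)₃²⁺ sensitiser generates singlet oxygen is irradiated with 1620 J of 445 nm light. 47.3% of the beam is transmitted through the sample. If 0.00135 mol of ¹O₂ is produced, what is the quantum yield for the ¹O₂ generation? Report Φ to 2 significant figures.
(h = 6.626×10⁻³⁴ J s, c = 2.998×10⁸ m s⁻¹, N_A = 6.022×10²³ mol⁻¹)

Photon energy at 445 nm: hc/λ = (6.626×10⁻³⁴)(2.998×10⁸)/(445×10⁻⁹) = 4.464×10⁻¹⁹ J.
Photons incident: 1620 / 4.464×10⁻¹⁹ = 3.629×10²¹, i.e. 3.629×10²¹/6.022×10²³ = 0.006026 mol.
Fraction absorbed: 1 − 47.3/100 = 0.5270.
Photons absorbed: 0.5270 × 0.006026 = 0.003176 mol.
Φ = 0.00135 mol / 0.003176 mol photons = 0.43.

Φ = 0.43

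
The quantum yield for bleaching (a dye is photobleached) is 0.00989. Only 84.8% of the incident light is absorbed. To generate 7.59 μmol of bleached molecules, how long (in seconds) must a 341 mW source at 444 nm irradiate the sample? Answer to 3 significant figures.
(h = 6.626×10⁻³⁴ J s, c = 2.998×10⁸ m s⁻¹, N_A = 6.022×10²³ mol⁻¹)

Product: 7.59 μmol = 7.59×10⁻⁶ mol.
Photons that must be absorbed: 7.59×10⁻⁶ / 0.00989 = 7.674×10⁻⁴ mol.
Incident photons needed: 7.674×10⁻⁴ / 0.848 = 9.050×10⁻⁴ mol.
Photon energy: hc/λ = 4.474×10⁻¹⁹ J; per mole, 2.694×10⁵ J mol⁻¹.
Energy required: 9.050×10⁻⁴ × 2.694×10⁵ = 243.8 J.
Time: 243.8 J / 0.341 W = 715 s.

t ≈ 715 s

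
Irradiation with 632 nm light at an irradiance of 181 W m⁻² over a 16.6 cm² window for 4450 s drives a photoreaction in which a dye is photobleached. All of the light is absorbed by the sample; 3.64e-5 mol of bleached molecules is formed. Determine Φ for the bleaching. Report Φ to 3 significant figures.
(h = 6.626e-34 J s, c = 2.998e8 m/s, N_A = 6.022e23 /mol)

Φ = 0.00515

Photon energy at 632 nm: hc/λ = (6.626e-34)(2.998e8)/(632e-9) = 3.143e-19 J.
Energy delivered: (181 W m⁻²)(16.6e-4 m²)(4450 s) = 1337 J.
Photons incident: 1337 / 3.143e-19 = 4.254e21, i.e. 4.254e21/6.022e23 = 0.007064 mol.
Φ = 3.64e-5 mol / 0.007064 mol photons = 0.00515.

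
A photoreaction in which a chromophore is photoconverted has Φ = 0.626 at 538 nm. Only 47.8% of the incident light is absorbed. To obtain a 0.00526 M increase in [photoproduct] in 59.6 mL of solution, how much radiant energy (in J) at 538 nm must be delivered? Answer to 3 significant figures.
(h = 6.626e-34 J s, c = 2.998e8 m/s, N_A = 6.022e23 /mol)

Product: (0.00526 M)(0.0596 L) = 3.135e-4 mol.
Photons that must be absorbed: 3.135e-4 / 0.626 = 5.008e-4 mol.
Incident photons needed: 5.008e-4 / 0.478 = 0.001048 mol.
Photon energy: hc/λ = 3.692e-19 J; per mole, 2.223e5 J mol⁻¹.
Energy required: 0.001048 × 2.223e5 = 233 J.

233 J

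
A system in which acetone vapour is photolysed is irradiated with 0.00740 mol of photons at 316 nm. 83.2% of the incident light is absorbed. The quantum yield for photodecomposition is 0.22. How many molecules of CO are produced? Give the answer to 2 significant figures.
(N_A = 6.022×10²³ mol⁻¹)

8.2×10²⁰ molecules

Photons absorbed: 0.832 × 0.00740 = 0.006157 mol.
Product: Φ × n_abs = 0.22 × 0.006157 = 0.001355 mol.
As a count: 0.001355 × 6.022×10²³ = 8.2×10²⁰.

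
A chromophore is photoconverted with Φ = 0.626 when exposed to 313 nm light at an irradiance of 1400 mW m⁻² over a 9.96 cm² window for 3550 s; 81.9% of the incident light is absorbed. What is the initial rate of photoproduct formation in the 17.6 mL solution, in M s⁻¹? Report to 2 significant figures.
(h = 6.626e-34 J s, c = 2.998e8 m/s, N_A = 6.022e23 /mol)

Photon energy at 313 nm: hc/λ = (6.626e-34)(2.998e8)/(313e-9) = 6.347e-19 J.
Energy delivered: (1400 mW m⁻²)(9.96e-4 m²)(3550 s) = 4.950 J.
Photons incident: 4.950 / 6.347e-19 = 7.799e18, i.e. 7.799e18/6.022e23 = 1.295e-5 mol.
Photons absorbed: 0.819 × 1.295e-5 = 1.061e-5 mol.
Product formed: 0.626 × 1.061e-5 = 6.642e-6 mol.
Rate: 6.642e-6 mol / (3550 s × 0.0176 L) = 1.1e-7 M s⁻¹.

1.1e-7 M s⁻¹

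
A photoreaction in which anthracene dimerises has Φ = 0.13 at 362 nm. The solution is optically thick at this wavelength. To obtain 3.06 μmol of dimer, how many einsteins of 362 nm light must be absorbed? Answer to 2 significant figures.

2.4×10⁻⁵ einstein

Product: 3.06 μmol = 3.06×10⁻⁶ mol.
Photons that must be absorbed: 3.06×10⁻⁶ / 0.13 = 2.354×10⁻⁵ mol.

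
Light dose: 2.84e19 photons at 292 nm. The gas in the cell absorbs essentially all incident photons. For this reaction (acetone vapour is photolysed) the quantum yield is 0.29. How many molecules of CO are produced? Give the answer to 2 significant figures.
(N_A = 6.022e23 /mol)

Moles of photons: 2.84e19 / 6.022e23 = 4.716e-5 mol.
Product: Φ × n_abs = 0.29 × 4.716e-5 = 1.368e-5 mol.
As a count: 1.368e-5 × 6.022e23 = 8.2e18.

8.2e18 molecules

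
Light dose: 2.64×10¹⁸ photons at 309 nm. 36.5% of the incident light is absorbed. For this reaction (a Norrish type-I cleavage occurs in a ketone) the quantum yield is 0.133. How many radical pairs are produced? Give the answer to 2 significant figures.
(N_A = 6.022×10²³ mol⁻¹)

Moles of photons: 2.64×10¹⁸ / 6.022×10²³ = 4.384×10⁻⁶ mol.
Photons absorbed: 0.365 × 4.384×10⁻⁶ = 1.600×10⁻⁶ mol.
Product: Φ × n_abs = 0.133 × 1.600×10⁻⁶ = 2.128×10⁻⁷ mol.
As a count: 2.128×10⁻⁷ × 6.022×10²³ = 1.3×10¹⁷.

1.3×10¹⁷ radical pairs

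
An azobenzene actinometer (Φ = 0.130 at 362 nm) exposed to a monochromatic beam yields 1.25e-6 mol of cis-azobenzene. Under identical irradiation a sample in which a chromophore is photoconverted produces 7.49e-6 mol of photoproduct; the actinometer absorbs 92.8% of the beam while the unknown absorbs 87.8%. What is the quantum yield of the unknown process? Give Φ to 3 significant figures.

Photons absorbed by the actinometer: 1.25e-6 / 0.130 = 9.615e-6 mol.
Incident flux: 9.615e-6 / 0.928 = 1.036e-5 einstein.
Absorbed by unknown: 0.878 × 1.036e-5 = 9.096e-6 mol.
Φ(unknown) = 7.49e-6 / 9.096e-6 = 0.823.

Φ = 0.823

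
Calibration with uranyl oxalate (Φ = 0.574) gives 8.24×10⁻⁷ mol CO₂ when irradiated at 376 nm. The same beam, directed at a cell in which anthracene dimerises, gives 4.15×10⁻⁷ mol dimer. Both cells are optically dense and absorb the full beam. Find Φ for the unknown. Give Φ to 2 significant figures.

Φ = 0.29

Photons absorbed by the actinometer: 8.24×10⁻⁷ / 0.574 = 1.436×10⁻⁶ mol.
Φ(unknown) = 4.15×10⁻⁷ / 1.436×10⁻⁶ = 0.29.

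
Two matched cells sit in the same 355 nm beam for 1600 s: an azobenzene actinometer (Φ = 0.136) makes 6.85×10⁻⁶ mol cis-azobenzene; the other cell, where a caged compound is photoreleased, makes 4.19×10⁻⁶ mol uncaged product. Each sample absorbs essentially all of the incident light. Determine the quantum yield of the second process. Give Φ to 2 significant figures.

Photons absorbed by the actinometer: 6.85×10⁻⁶ / 0.136 = 5.037×10⁻⁵ mol.
Φ(unknown) = 4.19×10⁻⁶ / 5.037×10⁻⁵ = 0.083.

Φ = 0.083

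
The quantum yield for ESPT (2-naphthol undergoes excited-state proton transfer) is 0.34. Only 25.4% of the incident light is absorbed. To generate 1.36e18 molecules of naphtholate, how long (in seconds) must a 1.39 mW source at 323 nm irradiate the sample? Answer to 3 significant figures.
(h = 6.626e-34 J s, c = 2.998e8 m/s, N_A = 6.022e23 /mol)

t ≈ 6970 s

Product: 1.36e18 / 6.022e23 = 2.258e-6 mol.
Photons that must be absorbed: 2.258e-6 / 0.34 = 6.641e-6 mol.
Incident photons needed: 6.641e-6 / 0.254 = 2.615e-5 mol.
Photon energy: hc/λ = 6.150e-19 J; per mole, 3.704e5 J mol⁻¹.
Energy required: 2.615e-5 × 3.704e5 = 9.686 J.
Time: 9.686 J / 0.00139 W = 6970 s.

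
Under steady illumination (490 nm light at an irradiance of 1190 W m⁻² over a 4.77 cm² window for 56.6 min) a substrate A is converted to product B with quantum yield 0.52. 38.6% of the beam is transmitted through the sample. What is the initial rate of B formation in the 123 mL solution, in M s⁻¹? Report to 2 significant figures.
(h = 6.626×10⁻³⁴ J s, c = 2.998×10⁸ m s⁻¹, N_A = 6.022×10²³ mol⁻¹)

Photon energy at 490 nm: hc/λ = (6.626×10⁻³⁴)(2.998×10⁸)/(490×10⁻⁹) = 4.054×10⁻¹⁹ J.
Energy delivered: (1190 W m⁻²)(4.77×10⁻⁴ m²)(3396 s) = 1928 J.
Photons incident: 1928 / 4.054×10⁻¹⁹ = 4.756×10²¹, i.e. 4.756×10²¹/6.022×10²³ = 0.007898 mol.
Fraction absorbed: 1 − 38.6/100 = 0.6140.
Photons absorbed: 0.6140 × 0.007898 = 0.004849 mol.
Product formed: 0.52 × 0.004849 = 0.002521 mol.
Rate: 0.002521 mol / (3396 s × 0.123 L) = 6.0×10⁻⁶ M s⁻¹.

6.0×10⁻⁶ M s⁻¹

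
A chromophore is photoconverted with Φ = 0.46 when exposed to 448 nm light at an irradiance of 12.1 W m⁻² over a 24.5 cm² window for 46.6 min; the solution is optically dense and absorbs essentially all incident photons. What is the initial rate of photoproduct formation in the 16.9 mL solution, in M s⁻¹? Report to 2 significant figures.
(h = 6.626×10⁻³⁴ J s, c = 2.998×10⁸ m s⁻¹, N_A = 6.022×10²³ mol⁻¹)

Photon energy at 448 nm: hc/λ = (6.626×10⁻³⁴)(2.998×10⁸)/(448×10⁻⁹) = 4.434×10⁻¹⁹ J.
Energy delivered: (12.1 W m⁻²)(24.5×10⁻⁴ m²)(2796 s) = 82.89 J.
Photons incident: 82.89 / 4.434×10⁻¹⁹ = 1.869×10²⁰, i.e. 1.869×10²⁰/6.022×10²³ = 3.104×10⁻⁴ mol.
Product formed: 0.46 × 3.104×10⁻⁴ = 1.428×10⁻⁴ mol.
Rate: 1.428×10⁻⁴ mol / (2796 s × 0.0169 L) = 3.0×10⁻⁶ M s⁻¹.

3.0×10⁻⁶ M s⁻¹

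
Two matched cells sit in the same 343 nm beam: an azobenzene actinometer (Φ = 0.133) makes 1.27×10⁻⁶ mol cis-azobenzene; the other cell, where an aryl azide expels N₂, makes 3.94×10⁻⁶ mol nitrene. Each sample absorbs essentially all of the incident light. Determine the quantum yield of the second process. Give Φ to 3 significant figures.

Photons absorbed by the actinometer: 1.27×10⁻⁶ / 0.133 = 9.549×10⁻⁶ mol.
Φ(unknown) = 3.94×10⁻⁶ / 9.549×10⁻⁶ = 0.413.

Φ = 0.413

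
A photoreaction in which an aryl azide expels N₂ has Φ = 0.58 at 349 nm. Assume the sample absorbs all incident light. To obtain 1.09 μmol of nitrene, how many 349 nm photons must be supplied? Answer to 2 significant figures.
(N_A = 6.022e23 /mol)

1.1e18 photons

Product: 1.09 μmol = 1.09e-6 mol.
Photons that must be absorbed: 1.09e-6 / 0.58 = 1.879e-6 mol.
Photon count: 1.879e-6 × 6.022e23 = 1.1e18.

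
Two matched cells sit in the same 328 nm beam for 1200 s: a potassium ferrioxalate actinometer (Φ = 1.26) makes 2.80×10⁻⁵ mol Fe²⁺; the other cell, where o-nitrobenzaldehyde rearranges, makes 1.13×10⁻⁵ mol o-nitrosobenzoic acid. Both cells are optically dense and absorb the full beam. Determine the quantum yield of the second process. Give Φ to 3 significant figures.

Photons absorbed by the actinometer: 2.80×10⁻⁵ / 1.26 = 2.222×10⁻⁵ mol.
Φ(unknown) = 1.13×10⁻⁵ / 2.222×10⁻⁵ = 0.509.

Φ = 0.509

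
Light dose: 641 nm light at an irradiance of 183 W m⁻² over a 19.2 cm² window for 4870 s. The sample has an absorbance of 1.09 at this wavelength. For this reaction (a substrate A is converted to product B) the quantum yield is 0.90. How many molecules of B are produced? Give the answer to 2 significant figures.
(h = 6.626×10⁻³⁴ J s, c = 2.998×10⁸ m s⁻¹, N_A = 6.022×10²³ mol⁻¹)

4.6×10²¹ molecules

Photon energy at 641 nm: hc/λ = (6.626×10⁻³⁴)(2.998×10⁸)/(641×10⁻⁹) = 3.099×10⁻¹⁹ J.
Energy delivered: (183 W m⁻²)(19.2×10⁻⁴ m²)(4870 s) = 1711 J.
Photons incident: 1711 / 3.099×10⁻¹⁹ = 5.521×10²¹, i.e. 5.521×10²¹/6.022×10²³ = 0.009168 mol.
Fraction absorbed: 1 − 10^(−1.09) = 0.9187.
Photons absorbed: 0.9187 × 0.009168 = 0.008423 mol.
Product: Φ × n_abs = 0.90 × 0.008423 = 0.007581 mol.
As a count: 0.007581 × 6.022×10²³ = 4.6×10²¹.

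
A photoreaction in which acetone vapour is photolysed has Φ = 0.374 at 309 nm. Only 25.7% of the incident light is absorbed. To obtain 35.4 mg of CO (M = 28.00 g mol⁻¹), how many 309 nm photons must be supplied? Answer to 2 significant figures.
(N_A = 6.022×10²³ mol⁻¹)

7.9×10²¹ photons

Product: 35.4 mg / 28.00 g mol⁻¹ = 0.001264 mol.
Photons that must be absorbed: 0.001264 / 0.374 = 0.003380 mol.
Incident photons needed: 0.003380 / 0.257 = 0.01315 mol.
Photon count: 0.01315 × 6.022×10²³ = 7.9×10²¹.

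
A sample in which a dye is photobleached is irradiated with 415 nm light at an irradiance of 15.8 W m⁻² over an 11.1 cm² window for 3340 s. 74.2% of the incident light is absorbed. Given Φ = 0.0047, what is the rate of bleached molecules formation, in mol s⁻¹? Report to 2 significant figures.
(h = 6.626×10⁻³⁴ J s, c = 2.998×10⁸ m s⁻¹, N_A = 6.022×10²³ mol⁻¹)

Photon energy at 415 nm: hc/λ = (6.626×10⁻³⁴)(2.998×10⁸)/(415×10⁻⁹) = 4.787×10⁻¹⁹ J.
Energy delivered: (15.8 W m⁻²)(11.1×10⁻⁴ m²)(3340 s) = 58.58 J.
Photons incident: 58.58 / 4.787×10⁻¹⁹ = 1.224×10²⁰, i.e. 1.224×10²⁰/6.022×10²³ = 2.033×10⁻⁴ mol.
Photons absorbed: 0.742 × 2.033×10⁻⁴ = 1.508×10⁻⁴ mol.
Product formed: 0.0047 × 1.508×10⁻⁴ = 7.088×10⁻⁷ mol.
Rate: 7.088×10⁻⁷ / 3340 s = 2.1×10⁻¹⁰ mol s⁻¹.

2.1×10⁻¹⁰ mol s⁻¹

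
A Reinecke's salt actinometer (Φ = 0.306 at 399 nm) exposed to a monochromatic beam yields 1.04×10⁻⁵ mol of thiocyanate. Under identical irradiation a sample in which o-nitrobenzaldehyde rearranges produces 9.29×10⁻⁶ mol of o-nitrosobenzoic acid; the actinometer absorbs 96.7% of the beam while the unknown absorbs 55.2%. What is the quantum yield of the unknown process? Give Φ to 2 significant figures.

Photons absorbed by the actinometer: 1.04×10⁻⁵ / 0.306 = 3.399×10⁻⁵ mol.
Incident flux: 3.399×10⁻⁵ / 0.967 = 3.515×10⁻⁵ einstein.
Absorbed by unknown: 0.552 × 3.515×10⁻⁵ = 1.940×10⁻⁵ mol.
Φ(unknown) = 9.29×10⁻⁶ / 1.940×10⁻⁵ = 0.48.

Φ = 0.48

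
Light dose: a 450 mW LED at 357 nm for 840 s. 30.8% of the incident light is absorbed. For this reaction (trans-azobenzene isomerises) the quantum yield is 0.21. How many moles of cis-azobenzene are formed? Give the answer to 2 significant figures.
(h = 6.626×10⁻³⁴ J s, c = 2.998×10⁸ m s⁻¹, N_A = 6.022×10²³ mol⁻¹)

7.3×10⁻⁵ mol

Photon energy at 357 nm: hc/λ = (6.626×10⁻³⁴)(2.998×10⁸)/(357×10⁻⁹) = 5.564×10⁻¹⁹ J.
Energy delivered: (450 mW)(840 s) = 378.0 J.
Photons incident: 378.0 / 5.564×10⁻¹⁹ = 6.794×10²⁰, i.e. 6.794×10²⁰/6.022×10²³ = 0.001128 mol.
Photons absorbed: 0.308 × 0.001128 = 3.474×10⁻⁴ mol.
Product: Φ × n_abs = 0.21 × 3.474×10⁻⁴ = 7.295×10⁻⁵ mol.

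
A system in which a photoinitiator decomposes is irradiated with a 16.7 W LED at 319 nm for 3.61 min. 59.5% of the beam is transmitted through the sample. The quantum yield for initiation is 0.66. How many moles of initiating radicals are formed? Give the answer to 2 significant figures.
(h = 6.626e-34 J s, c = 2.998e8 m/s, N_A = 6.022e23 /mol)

0.0026 mol

Photon energy at 319 nm: hc/λ = (6.626e-34)(2.998e8)/(319e-9) = 6.227e-19 J.
Energy delivered: (16.7 W)(216.6 s) = 3617 J.
Photons incident: 3617 / 6.227e-19 = 5.809e21, i.e. 5.809e21/6.022e23 = 0.009646 mol.
Fraction absorbed: 1 − 59.5/100 = 0.4050.
Photons absorbed: 0.4050 × 0.009646 = 0.003907 mol.
Product: Φ × n_abs = 0.66 × 0.003907 = 0.002579 mol.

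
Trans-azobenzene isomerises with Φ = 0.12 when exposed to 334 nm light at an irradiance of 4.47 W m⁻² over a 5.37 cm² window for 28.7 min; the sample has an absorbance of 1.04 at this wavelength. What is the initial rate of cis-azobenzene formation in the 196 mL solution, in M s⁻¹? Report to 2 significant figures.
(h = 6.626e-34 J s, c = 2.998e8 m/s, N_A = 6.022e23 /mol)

3.7e-9 M s⁻¹

Photon energy at 334 nm: hc/λ = (6.626e-34)(2.998e8)/(334e-9) = 5.948e-19 J.
Energy delivered: (4.47 W m⁻²)(5.37e-4 m²)(1722 s) = 4.133 J.
Photons incident: 4.133 / 5.948e-19 = 6.949e18, i.e. 6.949e18/6.022e23 = 1.154e-5 mol.
Fraction absorbed: 1 − 10^(−1.04) = 0.9088.
Photons absorbed: 0.9088 × 1.154e-5 = 1.049e-5 mol.
Product formed: 0.12 × 1.049e-5 = 1.259e-6 mol.
Rate: 1.259e-6 mol / (1722 s × 0.196 L) = 3.7e-9 M s⁻¹.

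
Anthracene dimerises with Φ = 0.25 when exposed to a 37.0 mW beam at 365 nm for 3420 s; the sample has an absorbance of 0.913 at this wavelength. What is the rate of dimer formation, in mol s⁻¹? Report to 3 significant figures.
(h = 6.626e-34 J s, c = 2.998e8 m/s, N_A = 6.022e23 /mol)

2.48e-8 mol s⁻¹

Photon energy at 365 nm: hc/λ = (6.626e-34)(2.998e8)/(365e-9) = 5.442e-19 J.
Energy delivered: (37.0 mW)(3420 s) = 126.5 J.
Photons incident: 126.5 / 5.442e-19 = 2.325e20, i.e. 2.325e20/6.022e23 = 3.861e-4 mol.
Fraction absorbed: 1 − 10^(−0.913) = 0.8778.
Photons absorbed: 0.8778 × 3.861e-4 = 3.389e-4 mol.
Product formed: 0.25 × 3.389e-4 = 8.473e-5 mol.
Rate: 8.473e-5 / 3420 s = 2.48e-8 mol s⁻¹.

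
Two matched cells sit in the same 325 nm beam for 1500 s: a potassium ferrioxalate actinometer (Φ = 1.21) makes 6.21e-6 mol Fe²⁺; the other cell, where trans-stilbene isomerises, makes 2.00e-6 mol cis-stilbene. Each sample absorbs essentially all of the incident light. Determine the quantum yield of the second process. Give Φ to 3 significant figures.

Φ = 0.390

Photons absorbed by the actinometer: 6.21e-6 / 1.21 = 5.132e-6 mol.
Φ(unknown) = 2.00e-6 / 5.132e-6 = 0.390.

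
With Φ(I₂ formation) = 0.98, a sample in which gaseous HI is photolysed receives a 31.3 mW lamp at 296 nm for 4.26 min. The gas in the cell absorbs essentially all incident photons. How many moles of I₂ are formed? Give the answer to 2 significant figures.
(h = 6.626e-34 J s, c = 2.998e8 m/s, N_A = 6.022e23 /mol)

1.9e-5 mol

Photon energy at 296 nm: hc/λ = (6.626e-34)(2.998e8)/(296e-9) = 6.711e-19 J.
Energy delivered: (31.3 mW)(255.6 s) = 8.000 J.
Photons incident: 8.000 / 6.711e-19 = 1.192e19, i.e. 1.192e19/6.022e23 = 1.979e-5 mol.
Product: Φ × n_abs = 0.98 × 1.979e-5 = 1.939e-5 mol.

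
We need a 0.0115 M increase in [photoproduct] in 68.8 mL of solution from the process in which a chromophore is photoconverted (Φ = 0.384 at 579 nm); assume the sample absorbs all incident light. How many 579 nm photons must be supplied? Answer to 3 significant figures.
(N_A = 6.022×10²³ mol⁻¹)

1.24×10²¹ photons

Product: (0.0115 M)(0.0688 L) = 7.912×10⁻⁴ mol.
Photons that must be absorbed: 7.912×10⁻⁴ / 0.384 = 0.002060 mol.
Photon count: 0.002060 × 6.022×10²³ = 1.24×10²¹.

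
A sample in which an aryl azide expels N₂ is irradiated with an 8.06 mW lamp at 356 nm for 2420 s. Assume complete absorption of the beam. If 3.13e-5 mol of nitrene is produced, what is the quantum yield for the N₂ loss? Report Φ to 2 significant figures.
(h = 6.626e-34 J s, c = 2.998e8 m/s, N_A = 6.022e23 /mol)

Φ = 0.54

Photon energy at 356 nm: hc/λ = (6.626e-34)(2.998e8)/(356e-9) = 5.580e-19 J.
Energy delivered: (8.06 mW)(2420 s) = 19.51 J.
Photons incident: 19.51 / 5.580e-19 = 3.496e19, i.e. 3.496e19/6.022e23 = 5.805e-5 mol.
Φ = 3.13e-5 mol / 5.805e-5 mol photons = 0.54.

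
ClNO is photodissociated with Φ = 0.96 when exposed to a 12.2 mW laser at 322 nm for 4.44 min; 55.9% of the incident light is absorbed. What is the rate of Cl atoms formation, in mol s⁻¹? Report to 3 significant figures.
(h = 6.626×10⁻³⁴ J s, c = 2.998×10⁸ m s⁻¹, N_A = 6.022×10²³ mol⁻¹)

1.76×10⁻⁸ mol s⁻¹

Photon energy at 322 nm: hc/λ = (6.626×10⁻³⁴)(2.998×10⁸)/(322×10⁻⁹) = 6.169×10⁻¹⁹ J.
Energy delivered: (12.2 mW)(266.4 s) = 3.250 J.
Photons incident: 3.250 / 6.169×10⁻¹⁹ = 5.268×10¹⁸, i.e. 5.268×10¹⁸/6.022×10²³ = 8.748×10⁻⁶ mol.
Photons absorbed: 0.559 × 8.748×10⁻⁶ = 4.890×10⁻⁶ mol.
Product formed: 0.96 × 4.890×10⁻⁶ = 4.694×10⁻⁶ mol.
Rate: 4.694×10⁻⁶ / 266.4 s = 1.76×10⁻⁸ mol s⁻¹.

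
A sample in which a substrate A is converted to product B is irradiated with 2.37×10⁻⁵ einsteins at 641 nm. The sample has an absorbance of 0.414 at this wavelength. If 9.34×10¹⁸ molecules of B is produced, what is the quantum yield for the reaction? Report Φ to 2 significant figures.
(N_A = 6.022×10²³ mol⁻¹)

Product: 9.34×10¹⁸ / 6.022×10²³ = 1.551×10⁻⁵ mol.
Fraction absorbed: 1 − 10^(−0.414) = 0.6145.
Photons absorbed: 0.6145 × 2.37×10⁻⁵ = 1.456×10⁻⁵ mol.
Φ = 1.551×10⁻⁵ mol / 1.456×10⁻⁵ mol photons = 1.1.

Φ = 1.1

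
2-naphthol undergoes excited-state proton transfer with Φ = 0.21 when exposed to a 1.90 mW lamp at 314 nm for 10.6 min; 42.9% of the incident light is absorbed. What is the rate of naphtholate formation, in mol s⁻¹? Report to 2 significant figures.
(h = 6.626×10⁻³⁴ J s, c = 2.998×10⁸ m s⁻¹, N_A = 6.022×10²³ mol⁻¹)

4.5×10⁻¹⁰ mol s⁻¹

Photon energy at 314 nm: hc/λ = (6.626×10⁻³⁴)(2.998×10⁸)/(314×10⁻⁹) = 6.326×10⁻¹⁹ J.
Energy delivered: (1.90 mW)(636 s) = 1.208 J.
Photons incident: 1.208 / 6.326×10⁻¹⁹ = 1.910×10¹⁸, i.e. 1.910×10¹⁸/6.022×10²³ = 3.172×10⁻⁶ mol.
Photons absorbed: 0.429 × 3.172×10⁻⁶ = 1.361×10⁻⁶ mol.
Product formed: 0.21 × 1.361×10⁻⁶ = 2.858×10⁻⁷ mol.
Rate: 2.858×10⁻⁷ / 636 s = 4.5×10⁻¹⁰ mol s⁻¹.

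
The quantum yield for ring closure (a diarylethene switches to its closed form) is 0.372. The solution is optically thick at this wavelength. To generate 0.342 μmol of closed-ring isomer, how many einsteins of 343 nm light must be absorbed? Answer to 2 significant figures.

Product: 0.342 μmol = 3.42×10⁻⁷ mol.
Photons that must be absorbed: 3.42×10⁻⁷ / 0.372 = 9.194×10⁻⁷ mol.

9.2×10⁻⁷ einstein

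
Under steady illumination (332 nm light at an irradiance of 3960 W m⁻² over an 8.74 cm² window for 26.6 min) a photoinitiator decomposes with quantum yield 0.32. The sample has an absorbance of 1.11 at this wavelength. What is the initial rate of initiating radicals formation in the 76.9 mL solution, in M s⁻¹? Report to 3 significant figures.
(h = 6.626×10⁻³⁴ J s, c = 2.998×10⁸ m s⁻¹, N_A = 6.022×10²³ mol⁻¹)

3.69×10⁻⁵ M s⁻¹

Photon energy at 332 nm: hc/λ = (6.626×10⁻³⁴)(2.998×10⁸)/(332×10⁻⁹) = 5.983×10⁻¹⁹ J.
Energy delivered: (3960 W m⁻²)(8.74×10⁻⁴ m²)(1596 s) = 5524 J.
Photons incident: 5524 / 5.983×10⁻¹⁹ = 9.233×10²¹, i.e. 9.233×10²¹/6.022×10²³ = 0.01533 mol.
Fraction absorbed: 1 − 10^(−1.11) = 0.9224.
Photons absorbed: 0.9224 × 0.01533 = 0.01414 mol.
Product formed: 0.32 × 0.01414 = 0.004525 mol.
Rate: 0.004525 mol / (1596 s × 0.0769 L) = 3.69×10⁻⁵ M s⁻¹.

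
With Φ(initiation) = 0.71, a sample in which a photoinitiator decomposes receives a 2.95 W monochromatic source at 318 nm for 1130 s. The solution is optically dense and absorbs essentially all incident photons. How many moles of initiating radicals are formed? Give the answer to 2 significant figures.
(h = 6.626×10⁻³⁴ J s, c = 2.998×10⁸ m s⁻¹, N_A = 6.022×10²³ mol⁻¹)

Photon energy at 318 nm: hc/λ = (6.626×10⁻³⁴)(2.998×10⁸)/(318×10⁻⁹) = 6.247×10⁻¹⁹ J.
Energy delivered: (2.95 W)(1130 s) = 3334 J.
Photons incident: 3334 / 6.247×10⁻¹⁹ = 5.337×10²¹, i.e. 5.337×10²¹/6.022×10²³ = 0.008863 mol.
Product: Φ × n_abs = 0.71 × 0.008863 = 0.006293 mol.

0.0063 mol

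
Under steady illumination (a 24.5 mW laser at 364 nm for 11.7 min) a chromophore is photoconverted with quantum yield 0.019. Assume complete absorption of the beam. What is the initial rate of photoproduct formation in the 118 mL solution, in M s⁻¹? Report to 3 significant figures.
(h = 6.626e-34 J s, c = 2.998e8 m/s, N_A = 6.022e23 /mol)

1.20e-8 M s⁻¹

Photon energy at 364 nm: hc/λ = (6.626e-34)(2.998e8)/(364e-9) = 5.457e-19 J.
Energy delivered: (24.5 mW)(702 s) = 17.20 J.
Photons incident: 17.20 / 5.457e-19 = 3.152e19, i.e. 3.152e19/6.022e23 = 5.234e-5 mol.
Product formed: 0.019 × 5.234e-5 = 9.945e-7 mol.
Rate: 9.945e-7 mol / (702 s × 0.118 L) = 1.20e-8 M s⁻¹.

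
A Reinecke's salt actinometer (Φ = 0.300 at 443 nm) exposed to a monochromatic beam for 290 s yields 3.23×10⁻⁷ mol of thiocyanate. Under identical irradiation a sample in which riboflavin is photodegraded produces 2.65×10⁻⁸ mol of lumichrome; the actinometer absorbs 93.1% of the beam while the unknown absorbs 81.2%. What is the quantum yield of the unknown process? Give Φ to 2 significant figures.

Φ = 0.028

Photons absorbed by the actinometer: 3.23×10⁻⁷ / 0.300 = 1.077×10⁻⁶ mol.
Incident flux: 1.077×10⁻⁶ / 0.931 = 1.157×10⁻⁶ einstein.
Absorbed by unknown: 0.812 × 1.157×10⁻⁶ = 9.395×10⁻⁷ mol.
Φ(unknown) = 2.65×10⁻⁸ / 9.395×10⁻⁷ = 0.028.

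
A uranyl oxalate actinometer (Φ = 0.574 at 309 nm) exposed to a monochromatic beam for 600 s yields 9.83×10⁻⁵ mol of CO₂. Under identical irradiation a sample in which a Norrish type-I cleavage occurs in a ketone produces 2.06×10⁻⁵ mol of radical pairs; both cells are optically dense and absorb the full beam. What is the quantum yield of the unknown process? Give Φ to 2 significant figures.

Φ = 0.12

Photons absorbed by the actinometer: 9.83×10⁻⁵ / 0.574 = 1.713×10⁻⁴ mol.
Φ(unknown) = 2.06×10⁻⁵ / 1.713×10⁻⁴ = 0.12.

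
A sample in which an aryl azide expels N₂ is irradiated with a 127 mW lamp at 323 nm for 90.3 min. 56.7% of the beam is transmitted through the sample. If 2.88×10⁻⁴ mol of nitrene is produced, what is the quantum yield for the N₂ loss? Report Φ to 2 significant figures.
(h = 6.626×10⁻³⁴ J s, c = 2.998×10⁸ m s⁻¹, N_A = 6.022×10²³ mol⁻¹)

Photon energy at 323 nm: hc/λ = (6.626×10⁻³⁴)(2.998×10⁸)/(323×10⁻⁹) = 6.150×10⁻¹⁹ J.
Energy delivered: (127 mW)(5418 s) = 688.1 J.
Photons incident: 688.1 / 6.150×10⁻¹⁹ = 1.119×10²¹, i.e. 1.119×10²¹/6.022×10²³ = 0.001858 mol.
Fraction absorbed: 1 − 56.7/100 = 0.4330.
Photons absorbed: 0.4330 × 0.001858 = 8.045×10⁻⁴ mol.
Φ = 2.88×10⁻⁴ mol / 8.045×10⁻⁴ mol photons = 0.36.

Φ = 0.36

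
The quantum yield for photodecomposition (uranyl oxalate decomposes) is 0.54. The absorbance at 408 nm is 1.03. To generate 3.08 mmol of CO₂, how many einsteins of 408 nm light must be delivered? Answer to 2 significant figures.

Product: 3.08 mmol = 0.00308 mol.
Photons that must be absorbed: 0.00308 / 0.54 = 0.005704 mol.
Fraction absorbed: 1 − 10^(−1.03) = 0.9067.
Incident photons needed: 0.005704 / 0.9067 = 0.006291 mol.

0.0063 einstein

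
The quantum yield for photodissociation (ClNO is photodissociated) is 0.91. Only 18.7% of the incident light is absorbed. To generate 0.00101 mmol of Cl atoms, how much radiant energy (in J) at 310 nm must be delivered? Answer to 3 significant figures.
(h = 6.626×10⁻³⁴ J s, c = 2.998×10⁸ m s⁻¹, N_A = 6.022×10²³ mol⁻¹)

Product: 0.00101 mmol = 1.01×10⁻⁶ mol.
Photons that must be absorbed: 1.01×10⁻⁶ / 0.91 = 1.110×10⁻⁶ mol.
Incident photons needed: 1.110×10⁻⁶ / 0.187 = 5.936×10⁻⁶ mol.
Photon energy: hc/λ = 6.408×10⁻¹⁹ J; per mole, 3.859×10⁵ J mol⁻¹.
Energy required: 5.936×10⁻⁶ × 3.859×10⁵ = 2.29 J.

2.29 J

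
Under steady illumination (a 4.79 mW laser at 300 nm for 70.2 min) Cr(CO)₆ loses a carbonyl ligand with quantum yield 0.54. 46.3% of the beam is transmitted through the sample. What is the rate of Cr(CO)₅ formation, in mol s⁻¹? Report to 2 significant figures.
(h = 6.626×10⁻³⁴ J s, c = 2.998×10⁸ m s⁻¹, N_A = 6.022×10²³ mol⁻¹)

Photon energy at 300 nm: hc/λ = (6.626×10⁻³⁴)(2.998×10⁸)/(300×10⁻⁹) = 6.622×10⁻¹⁹ J.
Energy delivered: (4.79 mW)(4212 s) = 20.18 J.
Photons incident: 20.18 / 6.622×10⁻¹⁹ = 3.047×10¹⁹, i.e. 3.047×10¹⁹/6.022×10²³ = 5.060×10⁻⁵ mol.
Fraction absorbed: 1 − 46.3/100 = 0.5370.
Photons absorbed: 0.5370 × 5.060×10⁻⁵ = 2.717×10⁻⁵ mol.
Product formed: 0.54 × 2.717×10⁻⁵ = 1.467×10⁻⁵ mol.
Rate: 1.467×10⁻⁵ / 4212 s = 3.5×10⁻⁹ mol s⁻¹.

3.5×10⁻⁹ mol s⁻¹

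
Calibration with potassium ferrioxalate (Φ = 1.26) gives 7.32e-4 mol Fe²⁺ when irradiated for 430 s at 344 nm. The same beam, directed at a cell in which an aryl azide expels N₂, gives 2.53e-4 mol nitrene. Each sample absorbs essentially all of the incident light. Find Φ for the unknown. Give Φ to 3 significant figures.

Photons absorbed by the actinometer: 7.32e-4 / 1.26 = 5.810e-4 mol.
Φ(unknown) = 2.53e-4 / 5.810e-4 = 0.435.

Φ = 0.435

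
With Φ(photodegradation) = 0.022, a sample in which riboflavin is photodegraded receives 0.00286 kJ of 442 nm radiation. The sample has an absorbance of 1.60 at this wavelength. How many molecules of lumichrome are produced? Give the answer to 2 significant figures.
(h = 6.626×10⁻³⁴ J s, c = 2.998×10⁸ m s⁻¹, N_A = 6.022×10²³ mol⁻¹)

Photon energy at 442 nm: hc/λ = (6.626×10⁻³⁴)(2.998×10⁸)/(442×10⁻⁹) = 4.494×10⁻¹⁹ J.
Incident energy: 0.00286 kJ = 2.86 J.
Photons incident: 2.86 / 4.494×10⁻¹⁹ = 6.364×10¹⁸, i.e. 6.364×10¹⁸/6.022×10²³ = 1.057×10⁻⁵ mol.
Fraction absorbed: 1 − 10^(−1.60) = 0.9749.
Photons absorbed: 0.9749 × 1.057×10⁻⁵ = 1.030×10⁻⁵ mol.
Product: Φ × n_abs = 0.022 × 1.030×10⁻⁵ = 2.266×10⁻⁷ mol.
As a count: 2.266×10⁻⁷ × 6.022×10²³ = 1.4×10¹⁷.

1.4×10¹⁷ molecules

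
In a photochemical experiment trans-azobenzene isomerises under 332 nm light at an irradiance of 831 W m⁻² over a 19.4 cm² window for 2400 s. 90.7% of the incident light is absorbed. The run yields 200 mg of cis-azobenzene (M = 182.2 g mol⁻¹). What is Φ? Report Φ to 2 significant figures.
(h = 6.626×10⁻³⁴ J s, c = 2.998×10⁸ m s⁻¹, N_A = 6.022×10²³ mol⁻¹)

Φ = 0.11

Product: 200 mg / 182.2 g mol⁻¹ = 0.001098 mol.
Photon energy at 332 nm: hc/λ = (6.626×10⁻³⁴)(2.998×10⁸)/(332×10⁻⁹) = 5.983×10⁻¹⁹ J.
Energy delivered: (831 W m⁻²)(19.4×10⁻⁴ m²)(2400 s) = 3869 J.
Photons incident: 3869 / 5.983×10⁻¹⁹ = 6.467×10²¹, i.e. 6.467×10²¹/6.022×10²³ = 0.01074 mol.
Photons absorbed: 0.907 × 0.01074 = 0.009741 mol.
Φ = 0.001098 mol / 0.009741 mol photons = 0.11.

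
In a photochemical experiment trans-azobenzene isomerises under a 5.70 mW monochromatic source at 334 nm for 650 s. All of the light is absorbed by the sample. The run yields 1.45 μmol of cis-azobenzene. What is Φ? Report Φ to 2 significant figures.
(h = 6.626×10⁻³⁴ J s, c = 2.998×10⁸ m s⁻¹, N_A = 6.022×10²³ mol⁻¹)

Product: 1.45 μmol = 1.45×10⁻⁶ mol.
Photon energy at 334 nm: hc/λ = (6.626×10⁻³⁴)(2.998×10⁸)/(334×10⁻⁹) = 5.948×10⁻¹⁹ J.
Energy delivered: (5.70 mW)(650 s) = 3.705 J.
Photons incident: 3.705 / 5.948×10⁻¹⁹ = 6.229×10¹⁸, i.e. 6.229×10¹⁸/6.022×10²³ = 1.034×10⁻⁵ mol.
Φ = 1.45×10⁻⁶ mol / 1.034×10⁻⁵ mol photons = 0.14.

Φ = 0.14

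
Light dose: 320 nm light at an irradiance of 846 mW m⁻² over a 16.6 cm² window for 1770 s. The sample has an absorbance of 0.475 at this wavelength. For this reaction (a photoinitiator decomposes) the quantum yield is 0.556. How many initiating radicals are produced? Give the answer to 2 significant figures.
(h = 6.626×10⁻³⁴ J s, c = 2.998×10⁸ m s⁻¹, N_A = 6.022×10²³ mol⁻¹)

1.5×10¹⁸ initiating radicals

Photon energy at 320 nm: hc/λ = (6.626×10⁻³⁴)(2.998×10⁸)/(320×10⁻⁹) = 6.208×10⁻¹⁹ J.
Energy delivered: (846 mW m⁻²)(16.6×10⁻⁴ m²)(1770 s) = 2.486 J.
Photons incident: 2.486 / 6.208×10⁻¹⁹ = 4.005×10¹⁸, i.e. 4.005×10¹⁸/6.022×10²³ = 6.651×10⁻⁶ mol.
Fraction absorbed: 1 − 10^(−0.475) = 0.6650.
Photons absorbed: 0.6650 × 6.651×10⁻⁶ = 4.423×10⁻⁶ mol.
Product: Φ × n_abs = 0.556 × 4.423×10⁻⁶ = 2.459×10⁻⁶ mol.
As a count: 2.459×10⁻⁶ × 6.022×10²³ = 1.5×10¹⁸.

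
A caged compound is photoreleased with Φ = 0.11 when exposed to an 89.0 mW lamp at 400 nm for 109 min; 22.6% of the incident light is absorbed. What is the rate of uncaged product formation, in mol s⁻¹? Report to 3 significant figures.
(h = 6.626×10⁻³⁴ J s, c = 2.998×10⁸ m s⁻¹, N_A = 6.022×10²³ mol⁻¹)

7.40×10⁻⁹ mol s⁻¹

Photon energy at 400 nm: hc/λ = (6.626×10⁻³⁴)(2.998×10⁸)/(400×10⁻⁹) = 4.966×10⁻¹⁹ J.
Energy delivered: (89.0 mW)(6540 s) = 582.1 J.
Photons incident: 582.1 / 4.966×10⁻¹⁹ = 1.172×10²¹, i.e. 1.172×10²¹/6.022×10²³ = 0.001946 mol.
Photons absorbed: 0.226 × 0.001946 = 4.398×10⁻⁴ mol.
Product formed: 0.11 × 4.398×10⁻⁴ = 4.838×10⁻⁵ mol.
Rate: 4.838×10⁻⁵ / 6540 s = 7.40×10⁻⁹ mol s⁻¹.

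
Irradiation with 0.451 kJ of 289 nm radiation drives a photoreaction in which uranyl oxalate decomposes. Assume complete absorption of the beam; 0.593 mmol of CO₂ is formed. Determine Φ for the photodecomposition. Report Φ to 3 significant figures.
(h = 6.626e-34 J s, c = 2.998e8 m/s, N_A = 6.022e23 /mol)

Φ = 0.544

Product: 0.593 mmol = 5.93e-4 mol.
Photon energy at 289 nm: hc/λ = (6.626e-34)(2.998e8)/(289e-9) = 6.874e-19 J.
Incident energy: 0.451 kJ = 451 J.
Photons incident: 451 / 6.874e-19 = 6.561e20, i.e. 6.561e20/6.022e23 = 0.001090 mol.
Φ = 5.93e-4 mol / 0.001090 mol photons = 0.544.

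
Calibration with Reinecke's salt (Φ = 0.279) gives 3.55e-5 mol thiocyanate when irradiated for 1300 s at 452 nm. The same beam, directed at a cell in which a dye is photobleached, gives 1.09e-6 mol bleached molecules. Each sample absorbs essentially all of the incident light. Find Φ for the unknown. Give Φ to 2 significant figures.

Φ = 0.0086

Photons absorbed by the actinometer: 3.55e-5 / 0.279 = 1.272e-4 mol.
Φ(unknown) = 1.09e-6 / 1.272e-4 = 0.0086.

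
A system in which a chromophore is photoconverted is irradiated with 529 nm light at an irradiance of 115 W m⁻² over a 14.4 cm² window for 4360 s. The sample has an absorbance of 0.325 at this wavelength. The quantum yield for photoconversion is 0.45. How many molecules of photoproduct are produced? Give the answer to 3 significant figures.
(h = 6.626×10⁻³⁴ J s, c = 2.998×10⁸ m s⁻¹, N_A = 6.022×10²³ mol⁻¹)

Photon energy at 529 nm: hc/λ = (6.626×10⁻³⁴)(2.998×10⁸)/(529×10⁻⁹) = 3.755×10⁻¹⁹ J.
Energy delivered: (115 W m⁻²)(14.4×10⁻⁴ m²)(4360 s) = 722.0 J.
Photons incident: 722.0 / 3.755×10⁻¹⁹ = 1.923×10²¹, i.e. 1.923×10²¹/6.022×10²³ = 0.003193 mol.
Fraction absorbed: 1 − 10^(−0.325) = 0.5268.
Photons absorbed: 0.5268 × 0.003193 = 0.001682 mol.
Product: Φ × n_abs = 0.45 × 0.001682 = 7.569×10⁻⁴ mol.
As a count: 7.569×10⁻⁴ × 6.022×10²³ = 4.56×10²⁰.

4.56×10²⁰ molecules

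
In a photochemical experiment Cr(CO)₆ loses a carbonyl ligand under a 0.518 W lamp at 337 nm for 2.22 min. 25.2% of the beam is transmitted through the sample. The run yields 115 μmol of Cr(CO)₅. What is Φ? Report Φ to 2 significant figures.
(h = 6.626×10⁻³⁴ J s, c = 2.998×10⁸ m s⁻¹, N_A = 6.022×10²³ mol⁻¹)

Product: 115 μmol = 1.15×10⁻⁴ mol.
Photon energy at 337 nm: hc/λ = (6.626×10⁻³⁴)(2.998×10⁸)/(337×10⁻⁹) = 5.895×10⁻¹⁹ J.
Energy delivered: (0.518 W)(133.2 s) = 69.00 J.
Photons incident: 69.00 / 5.895×10⁻¹⁹ = 1.170×10²⁰, i.e. 1.170×10²⁰/6.022×10²³ = 1.943×10⁻⁴ mol.
Fraction absorbed: 1 − 25.2/100 = 0.7480.
Photons absorbed: 0.7480 × 1.943×10⁻⁴ = 1.453×10⁻⁴ mol.
Φ = 1.15×10⁻⁴ mol / 1.453×10⁻⁴ mol photons = 0.79.

Φ = 0.79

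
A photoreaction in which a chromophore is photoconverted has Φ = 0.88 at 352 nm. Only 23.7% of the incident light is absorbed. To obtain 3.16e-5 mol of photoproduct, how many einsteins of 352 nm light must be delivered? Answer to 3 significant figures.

1.52e-4 einstein

Photons that must be absorbed: 3.16e-5 / 0.88 = 3.591e-5 mol.
Incident photons needed: 3.591e-5 / 0.237 = 1.515e-4 mol.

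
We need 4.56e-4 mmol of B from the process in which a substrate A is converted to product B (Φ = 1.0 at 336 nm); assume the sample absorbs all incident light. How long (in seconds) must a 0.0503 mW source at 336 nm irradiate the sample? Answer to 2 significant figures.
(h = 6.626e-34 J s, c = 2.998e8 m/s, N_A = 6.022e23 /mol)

t ≈ 3200 s

Product: 4.56e-4 mmol = 4.56e-7 mol.
Photons that must be absorbed: 4.56e-7 / 1.0 = 4.560e-7 mol.
Photon energy: hc/λ = 5.912e-19 J; per mole, 3.560e5 J mol⁻¹.
Energy required: 4.560e-7 × 3.560e5 = 0.1623 J.
Time: 0.1623 J / 5.03e-05 W = 3200 s.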